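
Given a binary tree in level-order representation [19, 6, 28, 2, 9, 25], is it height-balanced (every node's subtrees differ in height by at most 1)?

Tree (level-order array): [19, 6, 28, 2, 9, 25]
Definition: a tree is height-balanced if, at every node, |h(left) - h(right)| <= 1 (empty subtree has height -1).
Bottom-up per-node check:
  node 2: h_left=-1, h_right=-1, diff=0 [OK], height=0
  node 9: h_left=-1, h_right=-1, diff=0 [OK], height=0
  node 6: h_left=0, h_right=0, diff=0 [OK], height=1
  node 25: h_left=-1, h_right=-1, diff=0 [OK], height=0
  node 28: h_left=0, h_right=-1, diff=1 [OK], height=1
  node 19: h_left=1, h_right=1, diff=0 [OK], height=2
All nodes satisfy the balance condition.
Result: Balanced


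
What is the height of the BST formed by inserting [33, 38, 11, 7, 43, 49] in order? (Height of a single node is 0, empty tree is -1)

Insertion order: [33, 38, 11, 7, 43, 49]
Tree (level-order array): [33, 11, 38, 7, None, None, 43, None, None, None, 49]
Compute height bottom-up (empty subtree = -1):
  height(7) = 1 + max(-1, -1) = 0
  height(11) = 1 + max(0, -1) = 1
  height(49) = 1 + max(-1, -1) = 0
  height(43) = 1 + max(-1, 0) = 1
  height(38) = 1 + max(-1, 1) = 2
  height(33) = 1 + max(1, 2) = 3
Height = 3


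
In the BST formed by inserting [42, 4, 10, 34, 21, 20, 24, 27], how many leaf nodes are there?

Tree built from: [42, 4, 10, 34, 21, 20, 24, 27]
Tree (level-order array): [42, 4, None, None, 10, None, 34, 21, None, 20, 24, None, None, None, 27]
Rule: A leaf has 0 children.
Per-node child counts:
  node 42: 1 child(ren)
  node 4: 1 child(ren)
  node 10: 1 child(ren)
  node 34: 1 child(ren)
  node 21: 2 child(ren)
  node 20: 0 child(ren)
  node 24: 1 child(ren)
  node 27: 0 child(ren)
Matching nodes: [20, 27]
Count of leaf nodes: 2


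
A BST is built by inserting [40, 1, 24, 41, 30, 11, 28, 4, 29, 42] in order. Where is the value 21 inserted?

Starting tree (level order): [40, 1, 41, None, 24, None, 42, 11, 30, None, None, 4, None, 28, None, None, None, None, 29]
Insertion path: 40 -> 1 -> 24 -> 11
Result: insert 21 as right child of 11
Final tree (level order): [40, 1, 41, None, 24, None, 42, 11, 30, None, None, 4, 21, 28, None, None, None, None, None, None, 29]


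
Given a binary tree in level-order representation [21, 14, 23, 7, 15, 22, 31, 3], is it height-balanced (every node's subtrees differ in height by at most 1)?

Tree (level-order array): [21, 14, 23, 7, 15, 22, 31, 3]
Definition: a tree is height-balanced if, at every node, |h(left) - h(right)| <= 1 (empty subtree has height -1).
Bottom-up per-node check:
  node 3: h_left=-1, h_right=-1, diff=0 [OK], height=0
  node 7: h_left=0, h_right=-1, diff=1 [OK], height=1
  node 15: h_left=-1, h_right=-1, diff=0 [OK], height=0
  node 14: h_left=1, h_right=0, diff=1 [OK], height=2
  node 22: h_left=-1, h_right=-1, diff=0 [OK], height=0
  node 31: h_left=-1, h_right=-1, diff=0 [OK], height=0
  node 23: h_left=0, h_right=0, diff=0 [OK], height=1
  node 21: h_left=2, h_right=1, diff=1 [OK], height=3
All nodes satisfy the balance condition.
Result: Balanced


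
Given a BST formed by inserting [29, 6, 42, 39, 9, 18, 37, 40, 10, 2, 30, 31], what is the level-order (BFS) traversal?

Tree insertion order: [29, 6, 42, 39, 9, 18, 37, 40, 10, 2, 30, 31]
Tree (level-order array): [29, 6, 42, 2, 9, 39, None, None, None, None, 18, 37, 40, 10, None, 30, None, None, None, None, None, None, 31]
BFS from the root, enqueuing left then right child of each popped node:
  queue [29] -> pop 29, enqueue [6, 42], visited so far: [29]
  queue [6, 42] -> pop 6, enqueue [2, 9], visited so far: [29, 6]
  queue [42, 2, 9] -> pop 42, enqueue [39], visited so far: [29, 6, 42]
  queue [2, 9, 39] -> pop 2, enqueue [none], visited so far: [29, 6, 42, 2]
  queue [9, 39] -> pop 9, enqueue [18], visited so far: [29, 6, 42, 2, 9]
  queue [39, 18] -> pop 39, enqueue [37, 40], visited so far: [29, 6, 42, 2, 9, 39]
  queue [18, 37, 40] -> pop 18, enqueue [10], visited so far: [29, 6, 42, 2, 9, 39, 18]
  queue [37, 40, 10] -> pop 37, enqueue [30], visited so far: [29, 6, 42, 2, 9, 39, 18, 37]
  queue [40, 10, 30] -> pop 40, enqueue [none], visited so far: [29, 6, 42, 2, 9, 39, 18, 37, 40]
  queue [10, 30] -> pop 10, enqueue [none], visited so far: [29, 6, 42, 2, 9, 39, 18, 37, 40, 10]
  queue [30] -> pop 30, enqueue [31], visited so far: [29, 6, 42, 2, 9, 39, 18, 37, 40, 10, 30]
  queue [31] -> pop 31, enqueue [none], visited so far: [29, 6, 42, 2, 9, 39, 18, 37, 40, 10, 30, 31]
Result: [29, 6, 42, 2, 9, 39, 18, 37, 40, 10, 30, 31]


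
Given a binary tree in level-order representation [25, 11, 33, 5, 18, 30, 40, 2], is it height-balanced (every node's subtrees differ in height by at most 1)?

Tree (level-order array): [25, 11, 33, 5, 18, 30, 40, 2]
Definition: a tree is height-balanced if, at every node, |h(left) - h(right)| <= 1 (empty subtree has height -1).
Bottom-up per-node check:
  node 2: h_left=-1, h_right=-1, diff=0 [OK], height=0
  node 5: h_left=0, h_right=-1, diff=1 [OK], height=1
  node 18: h_left=-1, h_right=-1, diff=0 [OK], height=0
  node 11: h_left=1, h_right=0, diff=1 [OK], height=2
  node 30: h_left=-1, h_right=-1, diff=0 [OK], height=0
  node 40: h_left=-1, h_right=-1, diff=0 [OK], height=0
  node 33: h_left=0, h_right=0, diff=0 [OK], height=1
  node 25: h_left=2, h_right=1, diff=1 [OK], height=3
All nodes satisfy the balance condition.
Result: Balanced


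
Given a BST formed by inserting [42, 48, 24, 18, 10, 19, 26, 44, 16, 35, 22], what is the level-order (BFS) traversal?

Tree insertion order: [42, 48, 24, 18, 10, 19, 26, 44, 16, 35, 22]
Tree (level-order array): [42, 24, 48, 18, 26, 44, None, 10, 19, None, 35, None, None, None, 16, None, 22]
BFS from the root, enqueuing left then right child of each popped node:
  queue [42] -> pop 42, enqueue [24, 48], visited so far: [42]
  queue [24, 48] -> pop 24, enqueue [18, 26], visited so far: [42, 24]
  queue [48, 18, 26] -> pop 48, enqueue [44], visited so far: [42, 24, 48]
  queue [18, 26, 44] -> pop 18, enqueue [10, 19], visited so far: [42, 24, 48, 18]
  queue [26, 44, 10, 19] -> pop 26, enqueue [35], visited so far: [42, 24, 48, 18, 26]
  queue [44, 10, 19, 35] -> pop 44, enqueue [none], visited so far: [42, 24, 48, 18, 26, 44]
  queue [10, 19, 35] -> pop 10, enqueue [16], visited so far: [42, 24, 48, 18, 26, 44, 10]
  queue [19, 35, 16] -> pop 19, enqueue [22], visited so far: [42, 24, 48, 18, 26, 44, 10, 19]
  queue [35, 16, 22] -> pop 35, enqueue [none], visited so far: [42, 24, 48, 18, 26, 44, 10, 19, 35]
  queue [16, 22] -> pop 16, enqueue [none], visited so far: [42, 24, 48, 18, 26, 44, 10, 19, 35, 16]
  queue [22] -> pop 22, enqueue [none], visited so far: [42, 24, 48, 18, 26, 44, 10, 19, 35, 16, 22]
Result: [42, 24, 48, 18, 26, 44, 10, 19, 35, 16, 22]


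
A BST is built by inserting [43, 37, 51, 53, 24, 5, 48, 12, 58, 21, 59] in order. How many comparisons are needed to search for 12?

Search path for 12: 43 -> 37 -> 24 -> 5 -> 12
Found: True
Comparisons: 5


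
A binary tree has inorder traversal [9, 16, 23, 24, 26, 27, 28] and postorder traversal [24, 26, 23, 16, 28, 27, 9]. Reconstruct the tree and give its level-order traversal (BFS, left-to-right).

Inorder:   [9, 16, 23, 24, 26, 27, 28]
Postorder: [24, 26, 23, 16, 28, 27, 9]
Algorithm: postorder visits root last, so walk postorder right-to-left;
each value is the root of the current inorder slice — split it at that
value, recurse on the right subtree first, then the left.
Recursive splits:
  root=9; inorder splits into left=[], right=[16, 23, 24, 26, 27, 28]
  root=27; inorder splits into left=[16, 23, 24, 26], right=[28]
  root=28; inorder splits into left=[], right=[]
  root=16; inorder splits into left=[], right=[23, 24, 26]
  root=23; inorder splits into left=[], right=[24, 26]
  root=26; inorder splits into left=[24], right=[]
  root=24; inorder splits into left=[], right=[]
Reconstructed level-order: [9, 27, 16, 28, 23, 26, 24]


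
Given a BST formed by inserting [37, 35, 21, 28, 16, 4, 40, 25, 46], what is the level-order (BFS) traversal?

Tree insertion order: [37, 35, 21, 28, 16, 4, 40, 25, 46]
Tree (level-order array): [37, 35, 40, 21, None, None, 46, 16, 28, None, None, 4, None, 25]
BFS from the root, enqueuing left then right child of each popped node:
  queue [37] -> pop 37, enqueue [35, 40], visited so far: [37]
  queue [35, 40] -> pop 35, enqueue [21], visited so far: [37, 35]
  queue [40, 21] -> pop 40, enqueue [46], visited so far: [37, 35, 40]
  queue [21, 46] -> pop 21, enqueue [16, 28], visited so far: [37, 35, 40, 21]
  queue [46, 16, 28] -> pop 46, enqueue [none], visited so far: [37, 35, 40, 21, 46]
  queue [16, 28] -> pop 16, enqueue [4], visited so far: [37, 35, 40, 21, 46, 16]
  queue [28, 4] -> pop 28, enqueue [25], visited so far: [37, 35, 40, 21, 46, 16, 28]
  queue [4, 25] -> pop 4, enqueue [none], visited so far: [37, 35, 40, 21, 46, 16, 28, 4]
  queue [25] -> pop 25, enqueue [none], visited so far: [37, 35, 40, 21, 46, 16, 28, 4, 25]
Result: [37, 35, 40, 21, 46, 16, 28, 4, 25]


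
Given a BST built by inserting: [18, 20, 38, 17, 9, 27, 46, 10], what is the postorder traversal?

Tree insertion order: [18, 20, 38, 17, 9, 27, 46, 10]
Tree (level-order array): [18, 17, 20, 9, None, None, 38, None, 10, 27, 46]
Postorder traversal: [10, 9, 17, 27, 46, 38, 20, 18]


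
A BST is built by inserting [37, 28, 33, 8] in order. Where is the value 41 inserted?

Starting tree (level order): [37, 28, None, 8, 33]
Insertion path: 37
Result: insert 41 as right child of 37
Final tree (level order): [37, 28, 41, 8, 33]


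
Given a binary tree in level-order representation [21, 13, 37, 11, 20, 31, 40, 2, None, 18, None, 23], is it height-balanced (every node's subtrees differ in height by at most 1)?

Tree (level-order array): [21, 13, 37, 11, 20, 31, 40, 2, None, 18, None, 23]
Definition: a tree is height-balanced if, at every node, |h(left) - h(right)| <= 1 (empty subtree has height -1).
Bottom-up per-node check:
  node 2: h_left=-1, h_right=-1, diff=0 [OK], height=0
  node 11: h_left=0, h_right=-1, diff=1 [OK], height=1
  node 18: h_left=-1, h_right=-1, diff=0 [OK], height=0
  node 20: h_left=0, h_right=-1, diff=1 [OK], height=1
  node 13: h_left=1, h_right=1, diff=0 [OK], height=2
  node 23: h_left=-1, h_right=-1, diff=0 [OK], height=0
  node 31: h_left=0, h_right=-1, diff=1 [OK], height=1
  node 40: h_left=-1, h_right=-1, diff=0 [OK], height=0
  node 37: h_left=1, h_right=0, diff=1 [OK], height=2
  node 21: h_left=2, h_right=2, diff=0 [OK], height=3
All nodes satisfy the balance condition.
Result: Balanced


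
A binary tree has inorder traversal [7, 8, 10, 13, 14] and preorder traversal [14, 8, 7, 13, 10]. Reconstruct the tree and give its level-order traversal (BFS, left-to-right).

Inorder:  [7, 8, 10, 13, 14]
Preorder: [14, 8, 7, 13, 10]
Algorithm: preorder visits root first, so consume preorder in order;
for each root, split the current inorder slice at that value into
left-subtree inorder and right-subtree inorder, then recurse.
Recursive splits:
  root=14; inorder splits into left=[7, 8, 10, 13], right=[]
  root=8; inorder splits into left=[7], right=[10, 13]
  root=7; inorder splits into left=[], right=[]
  root=13; inorder splits into left=[10], right=[]
  root=10; inorder splits into left=[], right=[]
Reconstructed level-order: [14, 8, 7, 13, 10]


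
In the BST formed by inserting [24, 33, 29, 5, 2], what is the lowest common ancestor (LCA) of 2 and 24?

Tree insertion order: [24, 33, 29, 5, 2]
Tree (level-order array): [24, 5, 33, 2, None, 29]
In a BST, the LCA of p=2, q=24 is the first node v on the
root-to-leaf path with p <= v <= q (go left if both < v, right if both > v).
Walk from root:
  at 24: 2 <= 24 <= 24, this is the LCA
LCA = 24


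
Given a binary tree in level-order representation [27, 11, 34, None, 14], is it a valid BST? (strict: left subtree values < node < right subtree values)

Level-order array: [27, 11, 34, None, 14]
Validate using subtree bounds (lo, hi): at each node, require lo < value < hi,
then recurse left with hi=value and right with lo=value.
Preorder trace (stopping at first violation):
  at node 27 with bounds (-inf, +inf): OK
  at node 11 with bounds (-inf, 27): OK
  at node 14 with bounds (11, 27): OK
  at node 34 with bounds (27, +inf): OK
No violation found at any node.
Result: Valid BST


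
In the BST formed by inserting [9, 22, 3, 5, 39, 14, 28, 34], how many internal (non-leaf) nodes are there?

Tree built from: [9, 22, 3, 5, 39, 14, 28, 34]
Tree (level-order array): [9, 3, 22, None, 5, 14, 39, None, None, None, None, 28, None, None, 34]
Rule: An internal node has at least one child.
Per-node child counts:
  node 9: 2 child(ren)
  node 3: 1 child(ren)
  node 5: 0 child(ren)
  node 22: 2 child(ren)
  node 14: 0 child(ren)
  node 39: 1 child(ren)
  node 28: 1 child(ren)
  node 34: 0 child(ren)
Matching nodes: [9, 3, 22, 39, 28]
Count of internal (non-leaf) nodes: 5


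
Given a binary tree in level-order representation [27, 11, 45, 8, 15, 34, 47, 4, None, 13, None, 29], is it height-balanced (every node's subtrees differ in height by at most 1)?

Tree (level-order array): [27, 11, 45, 8, 15, 34, 47, 4, None, 13, None, 29]
Definition: a tree is height-balanced if, at every node, |h(left) - h(right)| <= 1 (empty subtree has height -1).
Bottom-up per-node check:
  node 4: h_left=-1, h_right=-1, diff=0 [OK], height=0
  node 8: h_left=0, h_right=-1, diff=1 [OK], height=1
  node 13: h_left=-1, h_right=-1, diff=0 [OK], height=0
  node 15: h_left=0, h_right=-1, diff=1 [OK], height=1
  node 11: h_left=1, h_right=1, diff=0 [OK], height=2
  node 29: h_left=-1, h_right=-1, diff=0 [OK], height=0
  node 34: h_left=0, h_right=-1, diff=1 [OK], height=1
  node 47: h_left=-1, h_right=-1, diff=0 [OK], height=0
  node 45: h_left=1, h_right=0, diff=1 [OK], height=2
  node 27: h_left=2, h_right=2, diff=0 [OK], height=3
All nodes satisfy the balance condition.
Result: Balanced


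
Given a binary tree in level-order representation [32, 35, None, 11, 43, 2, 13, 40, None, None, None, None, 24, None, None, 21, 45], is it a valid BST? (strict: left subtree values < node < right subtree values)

Level-order array: [32, 35, None, 11, 43, 2, 13, 40, None, None, None, None, 24, None, None, 21, 45]
Validate using subtree bounds (lo, hi): at each node, require lo < value < hi,
then recurse left with hi=value and right with lo=value.
Preorder trace (stopping at first violation):
  at node 32 with bounds (-inf, +inf): OK
  at node 35 with bounds (-inf, 32): VIOLATION
Node 35 violates its bound: not (-inf < 35 < 32).
Result: Not a valid BST


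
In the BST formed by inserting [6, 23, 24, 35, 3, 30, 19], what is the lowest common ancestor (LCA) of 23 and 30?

Tree insertion order: [6, 23, 24, 35, 3, 30, 19]
Tree (level-order array): [6, 3, 23, None, None, 19, 24, None, None, None, 35, 30]
In a BST, the LCA of p=23, q=30 is the first node v on the
root-to-leaf path with p <= v <= q (go left if both < v, right if both > v).
Walk from root:
  at 6: both 23 and 30 > 6, go right
  at 23: 23 <= 23 <= 30, this is the LCA
LCA = 23


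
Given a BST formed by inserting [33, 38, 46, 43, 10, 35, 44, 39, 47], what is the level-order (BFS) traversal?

Tree insertion order: [33, 38, 46, 43, 10, 35, 44, 39, 47]
Tree (level-order array): [33, 10, 38, None, None, 35, 46, None, None, 43, 47, 39, 44]
BFS from the root, enqueuing left then right child of each popped node:
  queue [33] -> pop 33, enqueue [10, 38], visited so far: [33]
  queue [10, 38] -> pop 10, enqueue [none], visited so far: [33, 10]
  queue [38] -> pop 38, enqueue [35, 46], visited so far: [33, 10, 38]
  queue [35, 46] -> pop 35, enqueue [none], visited so far: [33, 10, 38, 35]
  queue [46] -> pop 46, enqueue [43, 47], visited so far: [33, 10, 38, 35, 46]
  queue [43, 47] -> pop 43, enqueue [39, 44], visited so far: [33, 10, 38, 35, 46, 43]
  queue [47, 39, 44] -> pop 47, enqueue [none], visited so far: [33, 10, 38, 35, 46, 43, 47]
  queue [39, 44] -> pop 39, enqueue [none], visited so far: [33, 10, 38, 35, 46, 43, 47, 39]
  queue [44] -> pop 44, enqueue [none], visited so far: [33, 10, 38, 35, 46, 43, 47, 39, 44]
Result: [33, 10, 38, 35, 46, 43, 47, 39, 44]


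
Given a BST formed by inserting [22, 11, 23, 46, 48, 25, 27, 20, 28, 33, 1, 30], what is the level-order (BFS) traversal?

Tree insertion order: [22, 11, 23, 46, 48, 25, 27, 20, 28, 33, 1, 30]
Tree (level-order array): [22, 11, 23, 1, 20, None, 46, None, None, None, None, 25, 48, None, 27, None, None, None, 28, None, 33, 30]
BFS from the root, enqueuing left then right child of each popped node:
  queue [22] -> pop 22, enqueue [11, 23], visited so far: [22]
  queue [11, 23] -> pop 11, enqueue [1, 20], visited so far: [22, 11]
  queue [23, 1, 20] -> pop 23, enqueue [46], visited so far: [22, 11, 23]
  queue [1, 20, 46] -> pop 1, enqueue [none], visited so far: [22, 11, 23, 1]
  queue [20, 46] -> pop 20, enqueue [none], visited so far: [22, 11, 23, 1, 20]
  queue [46] -> pop 46, enqueue [25, 48], visited so far: [22, 11, 23, 1, 20, 46]
  queue [25, 48] -> pop 25, enqueue [27], visited so far: [22, 11, 23, 1, 20, 46, 25]
  queue [48, 27] -> pop 48, enqueue [none], visited so far: [22, 11, 23, 1, 20, 46, 25, 48]
  queue [27] -> pop 27, enqueue [28], visited so far: [22, 11, 23, 1, 20, 46, 25, 48, 27]
  queue [28] -> pop 28, enqueue [33], visited so far: [22, 11, 23, 1, 20, 46, 25, 48, 27, 28]
  queue [33] -> pop 33, enqueue [30], visited so far: [22, 11, 23, 1, 20, 46, 25, 48, 27, 28, 33]
  queue [30] -> pop 30, enqueue [none], visited so far: [22, 11, 23, 1, 20, 46, 25, 48, 27, 28, 33, 30]
Result: [22, 11, 23, 1, 20, 46, 25, 48, 27, 28, 33, 30]


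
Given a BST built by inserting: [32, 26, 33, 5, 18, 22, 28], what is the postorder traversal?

Tree insertion order: [32, 26, 33, 5, 18, 22, 28]
Tree (level-order array): [32, 26, 33, 5, 28, None, None, None, 18, None, None, None, 22]
Postorder traversal: [22, 18, 5, 28, 26, 33, 32]


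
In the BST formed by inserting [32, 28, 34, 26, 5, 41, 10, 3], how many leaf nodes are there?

Tree built from: [32, 28, 34, 26, 5, 41, 10, 3]
Tree (level-order array): [32, 28, 34, 26, None, None, 41, 5, None, None, None, 3, 10]
Rule: A leaf has 0 children.
Per-node child counts:
  node 32: 2 child(ren)
  node 28: 1 child(ren)
  node 26: 1 child(ren)
  node 5: 2 child(ren)
  node 3: 0 child(ren)
  node 10: 0 child(ren)
  node 34: 1 child(ren)
  node 41: 0 child(ren)
Matching nodes: [3, 10, 41]
Count of leaf nodes: 3


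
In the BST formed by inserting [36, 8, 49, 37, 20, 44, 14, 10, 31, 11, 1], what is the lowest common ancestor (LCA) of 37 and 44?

Tree insertion order: [36, 8, 49, 37, 20, 44, 14, 10, 31, 11, 1]
Tree (level-order array): [36, 8, 49, 1, 20, 37, None, None, None, 14, 31, None, 44, 10, None, None, None, None, None, None, 11]
In a BST, the LCA of p=37, q=44 is the first node v on the
root-to-leaf path with p <= v <= q (go left if both < v, right if both > v).
Walk from root:
  at 36: both 37 and 44 > 36, go right
  at 49: both 37 and 44 < 49, go left
  at 37: 37 <= 37 <= 44, this is the LCA
LCA = 37


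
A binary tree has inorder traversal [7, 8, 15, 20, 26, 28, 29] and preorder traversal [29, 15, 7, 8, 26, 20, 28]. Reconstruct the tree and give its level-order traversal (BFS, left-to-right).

Inorder:  [7, 8, 15, 20, 26, 28, 29]
Preorder: [29, 15, 7, 8, 26, 20, 28]
Algorithm: preorder visits root first, so consume preorder in order;
for each root, split the current inorder slice at that value into
left-subtree inorder and right-subtree inorder, then recurse.
Recursive splits:
  root=29; inorder splits into left=[7, 8, 15, 20, 26, 28], right=[]
  root=15; inorder splits into left=[7, 8], right=[20, 26, 28]
  root=7; inorder splits into left=[], right=[8]
  root=8; inorder splits into left=[], right=[]
  root=26; inorder splits into left=[20], right=[28]
  root=20; inorder splits into left=[], right=[]
  root=28; inorder splits into left=[], right=[]
Reconstructed level-order: [29, 15, 7, 26, 8, 20, 28]


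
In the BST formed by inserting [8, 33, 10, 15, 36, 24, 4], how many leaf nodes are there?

Tree built from: [8, 33, 10, 15, 36, 24, 4]
Tree (level-order array): [8, 4, 33, None, None, 10, 36, None, 15, None, None, None, 24]
Rule: A leaf has 0 children.
Per-node child counts:
  node 8: 2 child(ren)
  node 4: 0 child(ren)
  node 33: 2 child(ren)
  node 10: 1 child(ren)
  node 15: 1 child(ren)
  node 24: 0 child(ren)
  node 36: 0 child(ren)
Matching nodes: [4, 24, 36]
Count of leaf nodes: 3


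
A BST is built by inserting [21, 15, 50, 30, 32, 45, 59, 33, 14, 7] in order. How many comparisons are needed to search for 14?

Search path for 14: 21 -> 15 -> 14
Found: True
Comparisons: 3


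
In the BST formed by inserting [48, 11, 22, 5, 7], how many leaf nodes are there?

Tree built from: [48, 11, 22, 5, 7]
Tree (level-order array): [48, 11, None, 5, 22, None, 7]
Rule: A leaf has 0 children.
Per-node child counts:
  node 48: 1 child(ren)
  node 11: 2 child(ren)
  node 5: 1 child(ren)
  node 7: 0 child(ren)
  node 22: 0 child(ren)
Matching nodes: [7, 22]
Count of leaf nodes: 2


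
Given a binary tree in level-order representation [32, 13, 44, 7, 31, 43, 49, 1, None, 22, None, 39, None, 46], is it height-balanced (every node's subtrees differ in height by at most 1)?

Tree (level-order array): [32, 13, 44, 7, 31, 43, 49, 1, None, 22, None, 39, None, 46]
Definition: a tree is height-balanced if, at every node, |h(left) - h(right)| <= 1 (empty subtree has height -1).
Bottom-up per-node check:
  node 1: h_left=-1, h_right=-1, diff=0 [OK], height=0
  node 7: h_left=0, h_right=-1, diff=1 [OK], height=1
  node 22: h_left=-1, h_right=-1, diff=0 [OK], height=0
  node 31: h_left=0, h_right=-1, diff=1 [OK], height=1
  node 13: h_left=1, h_right=1, diff=0 [OK], height=2
  node 39: h_left=-1, h_right=-1, diff=0 [OK], height=0
  node 43: h_left=0, h_right=-1, diff=1 [OK], height=1
  node 46: h_left=-1, h_right=-1, diff=0 [OK], height=0
  node 49: h_left=0, h_right=-1, diff=1 [OK], height=1
  node 44: h_left=1, h_right=1, diff=0 [OK], height=2
  node 32: h_left=2, h_right=2, diff=0 [OK], height=3
All nodes satisfy the balance condition.
Result: Balanced


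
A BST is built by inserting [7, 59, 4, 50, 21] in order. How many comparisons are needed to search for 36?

Search path for 36: 7 -> 59 -> 50 -> 21
Found: False
Comparisons: 4


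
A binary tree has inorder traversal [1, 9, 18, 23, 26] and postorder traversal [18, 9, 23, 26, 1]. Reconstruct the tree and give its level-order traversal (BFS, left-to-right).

Inorder:   [1, 9, 18, 23, 26]
Postorder: [18, 9, 23, 26, 1]
Algorithm: postorder visits root last, so walk postorder right-to-left;
each value is the root of the current inorder slice — split it at that
value, recurse on the right subtree first, then the left.
Recursive splits:
  root=1; inorder splits into left=[], right=[9, 18, 23, 26]
  root=26; inorder splits into left=[9, 18, 23], right=[]
  root=23; inorder splits into left=[9, 18], right=[]
  root=9; inorder splits into left=[], right=[18]
  root=18; inorder splits into left=[], right=[]
Reconstructed level-order: [1, 26, 23, 9, 18]


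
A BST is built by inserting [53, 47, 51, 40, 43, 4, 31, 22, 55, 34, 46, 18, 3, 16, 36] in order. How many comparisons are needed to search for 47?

Search path for 47: 53 -> 47
Found: True
Comparisons: 2


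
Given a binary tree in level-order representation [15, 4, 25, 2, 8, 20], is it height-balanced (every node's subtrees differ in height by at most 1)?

Tree (level-order array): [15, 4, 25, 2, 8, 20]
Definition: a tree is height-balanced if, at every node, |h(left) - h(right)| <= 1 (empty subtree has height -1).
Bottom-up per-node check:
  node 2: h_left=-1, h_right=-1, diff=0 [OK], height=0
  node 8: h_left=-1, h_right=-1, diff=0 [OK], height=0
  node 4: h_left=0, h_right=0, diff=0 [OK], height=1
  node 20: h_left=-1, h_right=-1, diff=0 [OK], height=0
  node 25: h_left=0, h_right=-1, diff=1 [OK], height=1
  node 15: h_left=1, h_right=1, diff=0 [OK], height=2
All nodes satisfy the balance condition.
Result: Balanced


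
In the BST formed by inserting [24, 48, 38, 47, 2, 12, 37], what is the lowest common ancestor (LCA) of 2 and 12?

Tree insertion order: [24, 48, 38, 47, 2, 12, 37]
Tree (level-order array): [24, 2, 48, None, 12, 38, None, None, None, 37, 47]
In a BST, the LCA of p=2, q=12 is the first node v on the
root-to-leaf path with p <= v <= q (go left if both < v, right if both > v).
Walk from root:
  at 24: both 2 and 12 < 24, go left
  at 2: 2 <= 2 <= 12, this is the LCA
LCA = 2


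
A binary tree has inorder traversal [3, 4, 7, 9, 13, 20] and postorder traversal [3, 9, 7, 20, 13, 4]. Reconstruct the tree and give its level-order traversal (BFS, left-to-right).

Inorder:   [3, 4, 7, 9, 13, 20]
Postorder: [3, 9, 7, 20, 13, 4]
Algorithm: postorder visits root last, so walk postorder right-to-left;
each value is the root of the current inorder slice — split it at that
value, recurse on the right subtree first, then the left.
Recursive splits:
  root=4; inorder splits into left=[3], right=[7, 9, 13, 20]
  root=13; inorder splits into left=[7, 9], right=[20]
  root=20; inorder splits into left=[], right=[]
  root=7; inorder splits into left=[], right=[9]
  root=9; inorder splits into left=[], right=[]
  root=3; inorder splits into left=[], right=[]
Reconstructed level-order: [4, 3, 13, 7, 20, 9]


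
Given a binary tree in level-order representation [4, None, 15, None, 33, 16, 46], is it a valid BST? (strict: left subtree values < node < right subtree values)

Level-order array: [4, None, 15, None, 33, 16, 46]
Validate using subtree bounds (lo, hi): at each node, require lo < value < hi,
then recurse left with hi=value and right with lo=value.
Preorder trace (stopping at first violation):
  at node 4 with bounds (-inf, +inf): OK
  at node 15 with bounds (4, +inf): OK
  at node 33 with bounds (15, +inf): OK
  at node 16 with bounds (15, 33): OK
  at node 46 with bounds (33, +inf): OK
No violation found at any node.
Result: Valid BST


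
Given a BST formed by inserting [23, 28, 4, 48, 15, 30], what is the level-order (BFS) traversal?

Tree insertion order: [23, 28, 4, 48, 15, 30]
Tree (level-order array): [23, 4, 28, None, 15, None, 48, None, None, 30]
BFS from the root, enqueuing left then right child of each popped node:
  queue [23] -> pop 23, enqueue [4, 28], visited so far: [23]
  queue [4, 28] -> pop 4, enqueue [15], visited so far: [23, 4]
  queue [28, 15] -> pop 28, enqueue [48], visited so far: [23, 4, 28]
  queue [15, 48] -> pop 15, enqueue [none], visited so far: [23, 4, 28, 15]
  queue [48] -> pop 48, enqueue [30], visited so far: [23, 4, 28, 15, 48]
  queue [30] -> pop 30, enqueue [none], visited so far: [23, 4, 28, 15, 48, 30]
Result: [23, 4, 28, 15, 48, 30]


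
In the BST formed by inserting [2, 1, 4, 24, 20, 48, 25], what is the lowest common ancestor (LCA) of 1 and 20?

Tree insertion order: [2, 1, 4, 24, 20, 48, 25]
Tree (level-order array): [2, 1, 4, None, None, None, 24, 20, 48, None, None, 25]
In a BST, the LCA of p=1, q=20 is the first node v on the
root-to-leaf path with p <= v <= q (go left if both < v, right if both > v).
Walk from root:
  at 2: 1 <= 2 <= 20, this is the LCA
LCA = 2


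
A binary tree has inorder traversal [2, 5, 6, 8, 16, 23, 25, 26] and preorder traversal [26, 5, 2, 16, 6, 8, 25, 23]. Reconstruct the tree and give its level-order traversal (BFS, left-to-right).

Inorder:  [2, 5, 6, 8, 16, 23, 25, 26]
Preorder: [26, 5, 2, 16, 6, 8, 25, 23]
Algorithm: preorder visits root first, so consume preorder in order;
for each root, split the current inorder slice at that value into
left-subtree inorder and right-subtree inorder, then recurse.
Recursive splits:
  root=26; inorder splits into left=[2, 5, 6, 8, 16, 23, 25], right=[]
  root=5; inorder splits into left=[2], right=[6, 8, 16, 23, 25]
  root=2; inorder splits into left=[], right=[]
  root=16; inorder splits into left=[6, 8], right=[23, 25]
  root=6; inorder splits into left=[], right=[8]
  root=8; inorder splits into left=[], right=[]
  root=25; inorder splits into left=[23], right=[]
  root=23; inorder splits into left=[], right=[]
Reconstructed level-order: [26, 5, 2, 16, 6, 25, 8, 23]


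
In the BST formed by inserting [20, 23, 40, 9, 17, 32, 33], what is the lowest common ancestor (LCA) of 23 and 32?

Tree insertion order: [20, 23, 40, 9, 17, 32, 33]
Tree (level-order array): [20, 9, 23, None, 17, None, 40, None, None, 32, None, None, 33]
In a BST, the LCA of p=23, q=32 is the first node v on the
root-to-leaf path with p <= v <= q (go left if both < v, right if both > v).
Walk from root:
  at 20: both 23 and 32 > 20, go right
  at 23: 23 <= 23 <= 32, this is the LCA
LCA = 23


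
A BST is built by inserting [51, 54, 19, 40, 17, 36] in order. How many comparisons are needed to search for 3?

Search path for 3: 51 -> 19 -> 17
Found: False
Comparisons: 3


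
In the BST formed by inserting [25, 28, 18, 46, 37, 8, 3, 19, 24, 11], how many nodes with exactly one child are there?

Tree built from: [25, 28, 18, 46, 37, 8, 3, 19, 24, 11]
Tree (level-order array): [25, 18, 28, 8, 19, None, 46, 3, 11, None, 24, 37]
Rule: These are nodes with exactly 1 non-null child.
Per-node child counts:
  node 25: 2 child(ren)
  node 18: 2 child(ren)
  node 8: 2 child(ren)
  node 3: 0 child(ren)
  node 11: 0 child(ren)
  node 19: 1 child(ren)
  node 24: 0 child(ren)
  node 28: 1 child(ren)
  node 46: 1 child(ren)
  node 37: 0 child(ren)
Matching nodes: [19, 28, 46]
Count of nodes with exactly one child: 3


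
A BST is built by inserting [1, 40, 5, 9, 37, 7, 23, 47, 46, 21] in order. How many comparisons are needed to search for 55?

Search path for 55: 1 -> 40 -> 47
Found: False
Comparisons: 3


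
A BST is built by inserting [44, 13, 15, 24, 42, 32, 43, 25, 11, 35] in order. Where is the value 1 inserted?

Starting tree (level order): [44, 13, None, 11, 15, None, None, None, 24, None, 42, 32, 43, 25, 35]
Insertion path: 44 -> 13 -> 11
Result: insert 1 as left child of 11
Final tree (level order): [44, 13, None, 11, 15, 1, None, None, 24, None, None, None, 42, 32, 43, 25, 35]


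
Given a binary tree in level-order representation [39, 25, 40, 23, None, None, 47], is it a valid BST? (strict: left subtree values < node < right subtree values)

Level-order array: [39, 25, 40, 23, None, None, 47]
Validate using subtree bounds (lo, hi): at each node, require lo < value < hi,
then recurse left with hi=value and right with lo=value.
Preorder trace (stopping at first violation):
  at node 39 with bounds (-inf, +inf): OK
  at node 25 with bounds (-inf, 39): OK
  at node 23 with bounds (-inf, 25): OK
  at node 40 with bounds (39, +inf): OK
  at node 47 with bounds (40, +inf): OK
No violation found at any node.
Result: Valid BST


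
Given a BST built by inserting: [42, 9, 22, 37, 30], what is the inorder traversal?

Tree insertion order: [42, 9, 22, 37, 30]
Tree (level-order array): [42, 9, None, None, 22, None, 37, 30]
Inorder traversal: [9, 22, 30, 37, 42]


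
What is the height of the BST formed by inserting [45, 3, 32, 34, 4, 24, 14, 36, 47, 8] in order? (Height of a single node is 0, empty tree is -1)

Insertion order: [45, 3, 32, 34, 4, 24, 14, 36, 47, 8]
Tree (level-order array): [45, 3, 47, None, 32, None, None, 4, 34, None, 24, None, 36, 14, None, None, None, 8]
Compute height bottom-up (empty subtree = -1):
  height(8) = 1 + max(-1, -1) = 0
  height(14) = 1 + max(0, -1) = 1
  height(24) = 1 + max(1, -1) = 2
  height(4) = 1 + max(-1, 2) = 3
  height(36) = 1 + max(-1, -1) = 0
  height(34) = 1 + max(-1, 0) = 1
  height(32) = 1 + max(3, 1) = 4
  height(3) = 1 + max(-1, 4) = 5
  height(47) = 1 + max(-1, -1) = 0
  height(45) = 1 + max(5, 0) = 6
Height = 6


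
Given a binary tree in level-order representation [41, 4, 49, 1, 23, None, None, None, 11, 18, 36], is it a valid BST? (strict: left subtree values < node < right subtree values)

Level-order array: [41, 4, 49, 1, 23, None, None, None, 11, 18, 36]
Validate using subtree bounds (lo, hi): at each node, require lo < value < hi,
then recurse left with hi=value and right with lo=value.
Preorder trace (stopping at first violation):
  at node 41 with bounds (-inf, +inf): OK
  at node 4 with bounds (-inf, 41): OK
  at node 1 with bounds (-inf, 4): OK
  at node 11 with bounds (1, 4): VIOLATION
Node 11 violates its bound: not (1 < 11 < 4).
Result: Not a valid BST


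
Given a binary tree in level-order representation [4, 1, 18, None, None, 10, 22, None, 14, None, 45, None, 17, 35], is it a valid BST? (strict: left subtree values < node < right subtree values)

Level-order array: [4, 1, 18, None, None, 10, 22, None, 14, None, 45, None, 17, 35]
Validate using subtree bounds (lo, hi): at each node, require lo < value < hi,
then recurse left with hi=value and right with lo=value.
Preorder trace (stopping at first violation):
  at node 4 with bounds (-inf, +inf): OK
  at node 1 with bounds (-inf, 4): OK
  at node 18 with bounds (4, +inf): OK
  at node 10 with bounds (4, 18): OK
  at node 14 with bounds (10, 18): OK
  at node 17 with bounds (14, 18): OK
  at node 22 with bounds (18, +inf): OK
  at node 45 with bounds (22, +inf): OK
  at node 35 with bounds (22, 45): OK
No violation found at any node.
Result: Valid BST


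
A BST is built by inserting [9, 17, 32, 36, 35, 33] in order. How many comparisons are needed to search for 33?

Search path for 33: 9 -> 17 -> 32 -> 36 -> 35 -> 33
Found: True
Comparisons: 6


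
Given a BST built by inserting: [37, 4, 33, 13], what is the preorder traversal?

Tree insertion order: [37, 4, 33, 13]
Tree (level-order array): [37, 4, None, None, 33, 13]
Preorder traversal: [37, 4, 33, 13]


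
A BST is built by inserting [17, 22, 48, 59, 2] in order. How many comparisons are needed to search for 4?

Search path for 4: 17 -> 2
Found: False
Comparisons: 2


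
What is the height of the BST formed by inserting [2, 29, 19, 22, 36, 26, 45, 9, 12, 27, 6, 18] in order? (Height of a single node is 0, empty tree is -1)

Insertion order: [2, 29, 19, 22, 36, 26, 45, 9, 12, 27, 6, 18]
Tree (level-order array): [2, None, 29, 19, 36, 9, 22, None, 45, 6, 12, None, 26, None, None, None, None, None, 18, None, 27]
Compute height bottom-up (empty subtree = -1):
  height(6) = 1 + max(-1, -1) = 0
  height(18) = 1 + max(-1, -1) = 0
  height(12) = 1 + max(-1, 0) = 1
  height(9) = 1 + max(0, 1) = 2
  height(27) = 1 + max(-1, -1) = 0
  height(26) = 1 + max(-1, 0) = 1
  height(22) = 1 + max(-1, 1) = 2
  height(19) = 1 + max(2, 2) = 3
  height(45) = 1 + max(-1, -1) = 0
  height(36) = 1 + max(-1, 0) = 1
  height(29) = 1 + max(3, 1) = 4
  height(2) = 1 + max(-1, 4) = 5
Height = 5


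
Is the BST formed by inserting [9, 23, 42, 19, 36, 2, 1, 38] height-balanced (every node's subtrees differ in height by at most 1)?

Tree (level-order array): [9, 2, 23, 1, None, 19, 42, None, None, None, None, 36, None, None, 38]
Definition: a tree is height-balanced if, at every node, |h(left) - h(right)| <= 1 (empty subtree has height -1).
Bottom-up per-node check:
  node 1: h_left=-1, h_right=-1, diff=0 [OK], height=0
  node 2: h_left=0, h_right=-1, diff=1 [OK], height=1
  node 19: h_left=-1, h_right=-1, diff=0 [OK], height=0
  node 38: h_left=-1, h_right=-1, diff=0 [OK], height=0
  node 36: h_left=-1, h_right=0, diff=1 [OK], height=1
  node 42: h_left=1, h_right=-1, diff=2 [FAIL (|1--1|=2 > 1)], height=2
  node 23: h_left=0, h_right=2, diff=2 [FAIL (|0-2|=2 > 1)], height=3
  node 9: h_left=1, h_right=3, diff=2 [FAIL (|1-3|=2 > 1)], height=4
Node 42 violates the condition: |1 - -1| = 2 > 1.
Result: Not balanced


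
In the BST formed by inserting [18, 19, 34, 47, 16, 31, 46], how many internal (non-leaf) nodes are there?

Tree built from: [18, 19, 34, 47, 16, 31, 46]
Tree (level-order array): [18, 16, 19, None, None, None, 34, 31, 47, None, None, 46]
Rule: An internal node has at least one child.
Per-node child counts:
  node 18: 2 child(ren)
  node 16: 0 child(ren)
  node 19: 1 child(ren)
  node 34: 2 child(ren)
  node 31: 0 child(ren)
  node 47: 1 child(ren)
  node 46: 0 child(ren)
Matching nodes: [18, 19, 34, 47]
Count of internal (non-leaf) nodes: 4


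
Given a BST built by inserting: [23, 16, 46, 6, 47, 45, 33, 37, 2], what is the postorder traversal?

Tree insertion order: [23, 16, 46, 6, 47, 45, 33, 37, 2]
Tree (level-order array): [23, 16, 46, 6, None, 45, 47, 2, None, 33, None, None, None, None, None, None, 37]
Postorder traversal: [2, 6, 16, 37, 33, 45, 47, 46, 23]


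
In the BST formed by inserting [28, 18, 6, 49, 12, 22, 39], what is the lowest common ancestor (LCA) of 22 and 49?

Tree insertion order: [28, 18, 6, 49, 12, 22, 39]
Tree (level-order array): [28, 18, 49, 6, 22, 39, None, None, 12]
In a BST, the LCA of p=22, q=49 is the first node v on the
root-to-leaf path with p <= v <= q (go left if both < v, right if both > v).
Walk from root:
  at 28: 22 <= 28 <= 49, this is the LCA
LCA = 28


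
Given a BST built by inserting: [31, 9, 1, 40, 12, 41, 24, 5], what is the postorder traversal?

Tree insertion order: [31, 9, 1, 40, 12, 41, 24, 5]
Tree (level-order array): [31, 9, 40, 1, 12, None, 41, None, 5, None, 24]
Postorder traversal: [5, 1, 24, 12, 9, 41, 40, 31]


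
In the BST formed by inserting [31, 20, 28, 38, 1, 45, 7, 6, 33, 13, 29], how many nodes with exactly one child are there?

Tree built from: [31, 20, 28, 38, 1, 45, 7, 6, 33, 13, 29]
Tree (level-order array): [31, 20, 38, 1, 28, 33, 45, None, 7, None, 29, None, None, None, None, 6, 13]
Rule: These are nodes with exactly 1 non-null child.
Per-node child counts:
  node 31: 2 child(ren)
  node 20: 2 child(ren)
  node 1: 1 child(ren)
  node 7: 2 child(ren)
  node 6: 0 child(ren)
  node 13: 0 child(ren)
  node 28: 1 child(ren)
  node 29: 0 child(ren)
  node 38: 2 child(ren)
  node 33: 0 child(ren)
  node 45: 0 child(ren)
Matching nodes: [1, 28]
Count of nodes with exactly one child: 2


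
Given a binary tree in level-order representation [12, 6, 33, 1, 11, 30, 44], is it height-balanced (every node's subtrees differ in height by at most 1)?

Tree (level-order array): [12, 6, 33, 1, 11, 30, 44]
Definition: a tree is height-balanced if, at every node, |h(left) - h(right)| <= 1 (empty subtree has height -1).
Bottom-up per-node check:
  node 1: h_left=-1, h_right=-1, diff=0 [OK], height=0
  node 11: h_left=-1, h_right=-1, diff=0 [OK], height=0
  node 6: h_left=0, h_right=0, diff=0 [OK], height=1
  node 30: h_left=-1, h_right=-1, diff=0 [OK], height=0
  node 44: h_left=-1, h_right=-1, diff=0 [OK], height=0
  node 33: h_left=0, h_right=0, diff=0 [OK], height=1
  node 12: h_left=1, h_right=1, diff=0 [OK], height=2
All nodes satisfy the balance condition.
Result: Balanced


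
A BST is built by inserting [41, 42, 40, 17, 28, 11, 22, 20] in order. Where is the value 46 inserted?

Starting tree (level order): [41, 40, 42, 17, None, None, None, 11, 28, None, None, 22, None, 20]
Insertion path: 41 -> 42
Result: insert 46 as right child of 42
Final tree (level order): [41, 40, 42, 17, None, None, 46, 11, 28, None, None, None, None, 22, None, 20]


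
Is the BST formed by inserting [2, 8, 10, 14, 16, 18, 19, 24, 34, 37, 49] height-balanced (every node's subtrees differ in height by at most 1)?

Tree (level-order array): [2, None, 8, None, 10, None, 14, None, 16, None, 18, None, 19, None, 24, None, 34, None, 37, None, 49]
Definition: a tree is height-balanced if, at every node, |h(left) - h(right)| <= 1 (empty subtree has height -1).
Bottom-up per-node check:
  node 49: h_left=-1, h_right=-1, diff=0 [OK], height=0
  node 37: h_left=-1, h_right=0, diff=1 [OK], height=1
  node 34: h_left=-1, h_right=1, diff=2 [FAIL (|-1-1|=2 > 1)], height=2
  node 24: h_left=-1, h_right=2, diff=3 [FAIL (|-1-2|=3 > 1)], height=3
  node 19: h_left=-1, h_right=3, diff=4 [FAIL (|-1-3|=4 > 1)], height=4
  node 18: h_left=-1, h_right=4, diff=5 [FAIL (|-1-4|=5 > 1)], height=5
  node 16: h_left=-1, h_right=5, diff=6 [FAIL (|-1-5|=6 > 1)], height=6
  node 14: h_left=-1, h_right=6, diff=7 [FAIL (|-1-6|=7 > 1)], height=7
  node 10: h_left=-1, h_right=7, diff=8 [FAIL (|-1-7|=8 > 1)], height=8
  node 8: h_left=-1, h_right=8, diff=9 [FAIL (|-1-8|=9 > 1)], height=9
  node 2: h_left=-1, h_right=9, diff=10 [FAIL (|-1-9|=10 > 1)], height=10
Node 34 violates the condition: |-1 - 1| = 2 > 1.
Result: Not balanced
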